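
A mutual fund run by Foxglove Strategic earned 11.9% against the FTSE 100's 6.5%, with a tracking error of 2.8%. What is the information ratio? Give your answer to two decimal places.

IR = (Rp − Rb) / TE = (11.9% − 6.5%) / 2.8% = 5.40% / 2.8% = 1.9286

1.93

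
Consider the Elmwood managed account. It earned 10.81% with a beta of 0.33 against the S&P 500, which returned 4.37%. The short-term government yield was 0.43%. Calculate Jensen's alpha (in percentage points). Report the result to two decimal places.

9.08

CAPM expected return = Rf + β(Rm − Rf) = 0.43% + 0.33 × (4.37% − 0.43%) = 0.43 + 0.33 × 3.94 = 1.7302%
Jensen's α = Rp − E[R] = 10.81% − 1.7302% = 9.0798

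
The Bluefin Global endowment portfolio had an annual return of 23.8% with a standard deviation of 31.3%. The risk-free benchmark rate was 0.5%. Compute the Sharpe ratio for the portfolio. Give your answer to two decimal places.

Sharpe = (Rp − Rf) / σp = (23.8% − 0.5%) / 31.3% = 23.30% / 31.3% = 0.7444

0.74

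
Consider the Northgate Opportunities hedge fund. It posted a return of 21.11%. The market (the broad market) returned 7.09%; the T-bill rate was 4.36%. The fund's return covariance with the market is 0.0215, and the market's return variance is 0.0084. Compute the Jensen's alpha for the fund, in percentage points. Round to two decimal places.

β = Cov / Var = 0.0215 / 0.0084 = 2.5595
E[R] = Rf + β(Rm − Rf) = 4.36% + 2.5595 × (7.09% − 4.36%) = 11.3474%
α = Rp − E[R] = 21.11% − 11.3474% = 9.7626

9.76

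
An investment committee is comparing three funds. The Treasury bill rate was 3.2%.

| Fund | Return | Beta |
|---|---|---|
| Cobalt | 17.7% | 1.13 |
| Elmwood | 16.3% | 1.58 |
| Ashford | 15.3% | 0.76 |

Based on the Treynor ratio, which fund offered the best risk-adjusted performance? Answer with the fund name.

Cobalt: Treynor = (17.7% − 3.2%) / 1.13 = 12.832
Elmwood: Treynor = (16.3% − 3.2%) / 1.58 = 8.291
Ashford: Treynor = (15.3% − 3.2%) / 0.76 = 15.921
Highest: Ashford (15.921).

Ashford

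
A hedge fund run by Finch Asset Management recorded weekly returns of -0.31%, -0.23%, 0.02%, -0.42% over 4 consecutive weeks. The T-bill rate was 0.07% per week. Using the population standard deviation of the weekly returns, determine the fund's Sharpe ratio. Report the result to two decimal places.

r̄ = (-0.31 − 0.23 + 0.02 − 0.42) / 4 = -0.2350%
Σ(r − r̄)² = (-0.31 − (-0.2350))² + (-0.23 − (-0.2350))² + … = 0.1049
σ = √[0.1049 / 4] = 0.1619%
Sharpe = (r̄ − rf) / σ = (-0.2350 − 0.07) / 0.1619 = -0.3050 / 0.1619 = -1.8839

-1.88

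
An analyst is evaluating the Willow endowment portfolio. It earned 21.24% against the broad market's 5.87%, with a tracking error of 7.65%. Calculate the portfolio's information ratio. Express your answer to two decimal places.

2.01

IR = (Rp − Rb) / TE = (21.24% − 5.87%) / 7.65% = 15.37% / 7.65% = 2.0092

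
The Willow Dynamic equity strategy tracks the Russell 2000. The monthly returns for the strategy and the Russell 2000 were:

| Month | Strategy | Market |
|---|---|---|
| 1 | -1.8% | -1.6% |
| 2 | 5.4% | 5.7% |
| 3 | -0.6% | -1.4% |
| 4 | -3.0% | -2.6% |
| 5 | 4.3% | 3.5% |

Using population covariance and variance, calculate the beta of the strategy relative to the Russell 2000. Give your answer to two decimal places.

r̄p = 0.8600%,  r̄m = 0.7200%
Cov = Σ(rp − r̄p)(rm − r̄m) / 5 = 10.8508
Var(rm) = Σ(rm − r̄m)² / 5 = 10.6856
β = Cov / Var = 10.8508 / 10.6856 = 1.0155

1.02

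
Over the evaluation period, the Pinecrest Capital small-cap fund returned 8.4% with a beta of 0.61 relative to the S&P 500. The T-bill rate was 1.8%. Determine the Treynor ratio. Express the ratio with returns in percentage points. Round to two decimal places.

10.82

Treynor = (Rp − Rf) / β = (8.4% − 1.8%) / 0.61 = 6.60 / 0.61 = 10.8197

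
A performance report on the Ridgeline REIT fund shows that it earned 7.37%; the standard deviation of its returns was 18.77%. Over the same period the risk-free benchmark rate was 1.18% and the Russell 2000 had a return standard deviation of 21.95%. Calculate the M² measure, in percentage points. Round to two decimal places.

8.42

Sharpe = (Rp − Rf) / σp = (7.37% − 1.18%) / 18.77% = 0.3298
M² = Rf + Sharpe × σm = 1.18% + 0.3298 × 21.95% = 8.4191%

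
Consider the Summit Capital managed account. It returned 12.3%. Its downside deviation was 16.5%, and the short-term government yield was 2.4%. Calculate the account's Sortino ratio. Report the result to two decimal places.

Sortino = (Rp − Rf) / σd = (12.3% − 2.4%) / 16.5% = 9.90% / 16.5% = 0.6000

0.60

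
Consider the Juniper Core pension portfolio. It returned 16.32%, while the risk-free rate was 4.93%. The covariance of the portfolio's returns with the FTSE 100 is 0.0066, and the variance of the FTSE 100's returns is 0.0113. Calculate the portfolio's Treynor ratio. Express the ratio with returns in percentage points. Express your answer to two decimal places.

β = Cov / Var = 0.0066 / 0.0113 = 0.5841
Treynor = (Rp − Rf) / β = (16.32% − 4.93%) / 0.5841 = 11.39 / 0.5841 = 19.5001

19.50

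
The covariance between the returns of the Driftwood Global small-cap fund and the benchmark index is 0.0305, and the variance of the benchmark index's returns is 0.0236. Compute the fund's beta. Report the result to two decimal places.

1.29

β = Cov(Rp, Rm) / Var(Rm) = 0.0305 / 0.0236 = 1.2924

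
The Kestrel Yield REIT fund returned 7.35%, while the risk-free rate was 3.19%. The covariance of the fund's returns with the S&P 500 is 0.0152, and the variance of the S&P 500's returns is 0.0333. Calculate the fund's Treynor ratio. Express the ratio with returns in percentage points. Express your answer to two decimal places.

β = Cov / Var = 0.0152 / 0.0333 = 0.4565
Treynor = (Rp − Rf) / β = (7.35% − 3.19%) / 0.4565 = 4.16 / 0.4565 = 9.1128

9.11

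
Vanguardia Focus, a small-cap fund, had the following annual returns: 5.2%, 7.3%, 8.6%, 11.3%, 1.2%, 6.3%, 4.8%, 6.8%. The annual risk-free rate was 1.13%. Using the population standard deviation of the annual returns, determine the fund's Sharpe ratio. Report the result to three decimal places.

μ = (5.2 + 7.3 + 8.6 + 11.3 + 1.2 + 6.3 + 4.8 + 6.8) / 8 = 51.50 / 8 = 6.4375%
Σ(r − μ)² = (5.2 − 6.4375)² + (7.3 − 6.4375)² + (8.6 − 6.4375)² + … = 60.8588
σ = √[60.8588 / 8] = 2.7581%
Sharpe = (μ − rf) / σ = (6.4375 − 1.13) / 2.7581 = 5.3075 / 2.7581 = 1.9243

1.924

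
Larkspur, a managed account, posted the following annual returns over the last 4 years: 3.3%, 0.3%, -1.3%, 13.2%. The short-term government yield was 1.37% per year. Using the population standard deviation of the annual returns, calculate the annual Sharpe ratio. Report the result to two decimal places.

μ = (3.3 + 0.3 − 1.3 + 13.2) / 4 = 3.8750%
Σ(r − μ)² = 126.8475; population σ = √(126.8475/4) = 5.6313%
Sharpe = (μ − rf) / σ = (3.8750 − 1.37) / 5.6313 = 2.5050 / 5.6313 = 0.4448

0.44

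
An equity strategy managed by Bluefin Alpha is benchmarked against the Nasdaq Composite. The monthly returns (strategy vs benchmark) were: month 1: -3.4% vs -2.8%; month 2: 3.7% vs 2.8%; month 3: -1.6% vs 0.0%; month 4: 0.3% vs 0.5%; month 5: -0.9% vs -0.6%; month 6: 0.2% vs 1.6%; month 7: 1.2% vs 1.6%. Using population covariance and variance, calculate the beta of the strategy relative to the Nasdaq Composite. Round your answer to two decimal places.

1.15

r̄p = -0.0714%,  r̄m = 0.4429%
Cov = Σ(rp − r̄p)(rm − r̄m) / 7 = 3.2902
Var(rm) = Σ(rm − r̄m)² / 7 = 2.8624
β = Cov / Var = 3.2902 / 2.8624 = 1.1495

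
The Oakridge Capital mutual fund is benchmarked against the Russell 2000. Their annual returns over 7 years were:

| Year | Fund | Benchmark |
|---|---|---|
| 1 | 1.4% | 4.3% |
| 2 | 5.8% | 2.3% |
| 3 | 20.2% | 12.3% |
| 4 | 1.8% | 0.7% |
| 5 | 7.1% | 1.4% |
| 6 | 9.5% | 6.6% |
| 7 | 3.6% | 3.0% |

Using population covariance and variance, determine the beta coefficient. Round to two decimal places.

r̄p = 7.0571%,  r̄m = 4.3714%
Cov = Σ(rp − r̄p)(rm − r̄m) / 7 = 19.5102
Var(rm) = Σ(rm − r̄m)² / 7 = 13.7592
β = Cov / Var = 19.5102 / 13.7592 = 1.4180

1.42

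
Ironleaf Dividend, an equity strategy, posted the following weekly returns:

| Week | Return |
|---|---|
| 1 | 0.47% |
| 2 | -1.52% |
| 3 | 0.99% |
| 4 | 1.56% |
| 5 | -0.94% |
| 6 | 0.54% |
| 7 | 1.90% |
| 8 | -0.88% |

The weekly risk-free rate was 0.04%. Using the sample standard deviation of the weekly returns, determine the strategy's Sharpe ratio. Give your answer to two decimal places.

0.18

Mean return r̄ = 2.120 / 8 = 0.2650%
Sample σ = √[Σ(r − r̄)² / 7] = √[10.9428 / 7] = √1.5633 = 1.2503%
Sharpe = (r̄ − rf) / σ = (0.2650 − 0.04) / 1.2503 = 0.2250 / 1.2503 = 0.1800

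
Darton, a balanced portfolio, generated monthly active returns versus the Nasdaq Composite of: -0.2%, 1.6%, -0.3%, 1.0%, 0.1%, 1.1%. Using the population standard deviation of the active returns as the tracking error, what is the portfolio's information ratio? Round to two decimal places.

0.77

r̄ = (-0.2 + 1.6 − 0.3 + 1 + 0.1 + 1.1) / 6 = 0.5500%
Σ(r − r̄)² = (-0.2 − 0.5500)² + (1.6 − 0.5500)² + … = 3.0950
σ = √[3.0950 / 6] = 0.7182%
IR = r̄ / tracking error = 0.5500 / 0.7182 = 0.7658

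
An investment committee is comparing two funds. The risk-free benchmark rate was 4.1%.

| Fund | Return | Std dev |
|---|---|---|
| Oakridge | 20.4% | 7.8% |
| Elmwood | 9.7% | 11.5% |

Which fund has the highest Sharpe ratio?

Oakridge

Oakridge: Sharpe ratio = (20.4% − 4.1%) / 7.8% = 2.090
Elmwood: Sharpe ratio = (9.7% − 4.1%) / 11.5% = 0.487
Highest: Oakridge (2.090).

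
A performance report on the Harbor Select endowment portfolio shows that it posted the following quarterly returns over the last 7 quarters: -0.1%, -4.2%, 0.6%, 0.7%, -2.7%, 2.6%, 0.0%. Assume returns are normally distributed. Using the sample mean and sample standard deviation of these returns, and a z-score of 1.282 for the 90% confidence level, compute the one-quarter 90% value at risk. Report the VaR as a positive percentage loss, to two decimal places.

3.37

r̄ = (-0.1 − 4.2 + 0.6 + 0.7 − 2.7 + 2.6 + 0) / 7 = -0.4429%
Σ(r − r̄)² = (-0.1 − (-0.4429))² + (-4.2 − (-0.4429))² + (0.6 − (-0.4429))² + … = 31.1771
sample σ = √(31.1771 / 6) = √5.1962 = 2.2795%
VaR = −(r̄ − z·σ) = −(-0.4429 − 1.282 × 2.2795) = −(-3.3652) = 3.3652%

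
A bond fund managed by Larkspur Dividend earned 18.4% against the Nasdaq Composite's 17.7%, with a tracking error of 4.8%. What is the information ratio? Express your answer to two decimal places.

IR = (Rp − Rb) / TE = (18.4% − 17.7%) / 4.8% = 0.70% / 4.8% = 0.1458

0.15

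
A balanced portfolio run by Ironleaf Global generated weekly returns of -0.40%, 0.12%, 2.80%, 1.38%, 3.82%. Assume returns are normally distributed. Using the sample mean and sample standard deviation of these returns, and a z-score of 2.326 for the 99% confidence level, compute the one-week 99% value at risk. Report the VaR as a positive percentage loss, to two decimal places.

2.58

r̄ = (-0.4 + 0.12 + 2.8 + 1.38 + 3.82) / 5 = 1.5440%
Σ(r − r̄)² = (-0.4 − 1.5440)² + (0.12 − 1.5440)² + … = 12.5915
σ = √[12.5915 / 4] = 1.7742%
VaR = −(r̄ − z·σ) = −(1.5440 − 2.326 × 1.7742) = −(-2.5828) = 2.5828%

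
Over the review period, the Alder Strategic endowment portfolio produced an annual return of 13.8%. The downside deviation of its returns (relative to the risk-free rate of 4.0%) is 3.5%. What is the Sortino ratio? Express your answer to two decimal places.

Sortino = (Rp − Rf) / σd = (13.8% − 4.0%) / 3.5% = 9.80% / 3.5% = 2.8000

2.80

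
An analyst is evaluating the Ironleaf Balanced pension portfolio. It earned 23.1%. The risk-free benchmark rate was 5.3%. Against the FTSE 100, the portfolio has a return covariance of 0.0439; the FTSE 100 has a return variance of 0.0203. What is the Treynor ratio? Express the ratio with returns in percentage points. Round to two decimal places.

8.23

β = Cov / Var = 0.0439 / 0.0203 = 2.1626
Treynor = (Rp − Rf) / β = (23.1% − 5.3%) / 2.1626 = 17.80 / 2.1626 = 8.2308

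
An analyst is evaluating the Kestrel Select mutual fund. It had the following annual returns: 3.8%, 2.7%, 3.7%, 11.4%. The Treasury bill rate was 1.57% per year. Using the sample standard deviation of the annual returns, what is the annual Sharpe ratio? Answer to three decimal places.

r̄ = (3.8 + 2.7 + 3.7 + 11.4) / 4 = 5.4000%
Σ(r − r̄)² = (3.8 − 5.4000)² + (2.7 − 5.4000)² + … = 48.7400
σ = √[48.7400 / 3] = 4.0307%
Sharpe = (r̄ − rf) / σ = (5.4000 − 1.57) / 4.0307 = 3.8300 / 4.0307 = 0.9502

0.950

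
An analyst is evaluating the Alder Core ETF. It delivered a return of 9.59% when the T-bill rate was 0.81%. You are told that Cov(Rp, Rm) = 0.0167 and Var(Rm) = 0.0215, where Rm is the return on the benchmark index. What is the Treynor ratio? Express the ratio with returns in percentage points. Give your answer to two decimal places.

β = Cov / Var = 0.0167 / 0.0215 = 0.7767
Treynor = (Rp − Rf) / β = (9.59% − 0.81%) / 0.7767 = 8.78 / 0.7767 = 11.3042

11.30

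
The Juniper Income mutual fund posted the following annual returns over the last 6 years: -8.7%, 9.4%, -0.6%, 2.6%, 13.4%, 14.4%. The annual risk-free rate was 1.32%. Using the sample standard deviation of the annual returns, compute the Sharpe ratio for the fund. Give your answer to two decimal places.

r̄ = (-8.7 + 9.4 − 0.6 + 2.6 + 13.4 + 14.4) / 6 = 30.50 / 6 = 5.0833%
Sample std dev = √[403.0483 / 5] = 8.9783%
Sharpe = (r̄ − rf) / σ = (5.0833 − 1.32) / 8.9783 = 3.7633 / 8.9783 = 0.4192

0.42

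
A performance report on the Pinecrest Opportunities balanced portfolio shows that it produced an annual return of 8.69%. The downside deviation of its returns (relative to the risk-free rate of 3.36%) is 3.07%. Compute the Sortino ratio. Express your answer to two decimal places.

Sortino = (Rp − Rf) / σd = (8.69% − 3.36%) / 3.07% = 5.33% / 3.07% = 1.7362

1.74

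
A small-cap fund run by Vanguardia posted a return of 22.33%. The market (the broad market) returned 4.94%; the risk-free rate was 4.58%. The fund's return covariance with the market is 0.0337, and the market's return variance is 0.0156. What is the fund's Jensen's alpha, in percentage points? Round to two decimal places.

16.97

β = Cov / Var = 0.0337 / 0.0156 = 2.1603
E[R] = Rf + β(Rm − Rf) = 4.58% + 2.1603 × (4.94% − 4.58%) = 5.3577%
α = Rp − E[R] = 22.33% − 5.3577% = 16.9723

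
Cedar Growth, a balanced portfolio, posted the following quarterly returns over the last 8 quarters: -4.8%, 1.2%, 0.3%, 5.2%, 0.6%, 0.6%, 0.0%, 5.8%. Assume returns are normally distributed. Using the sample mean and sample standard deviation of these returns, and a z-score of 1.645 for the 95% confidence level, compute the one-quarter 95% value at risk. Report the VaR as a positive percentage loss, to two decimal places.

4.31

r̄ = (-4.8 + 1.2 + 0.3 + 5.2 + 0.6 + 0.6 + 0 + 5.8) / 8 = 1.1125%
Σ(r − r̄)² = 76.0688; sample σ = √(76.0688/7) = 3.2965%
VaR = −(r̄ − z·σ) = −(1.1125 − 1.645 × 3.2965) = −(-4.3102) = 4.3102%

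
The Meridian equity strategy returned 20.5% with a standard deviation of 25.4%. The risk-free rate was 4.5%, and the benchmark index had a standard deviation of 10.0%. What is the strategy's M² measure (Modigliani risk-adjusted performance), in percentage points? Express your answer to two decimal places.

10.80

Sharpe = (Rp − Rf) / σp = (20.5% − 4.5%) / 25.4% = 0.6299
M² = Rf + Sharpe × σm = 4.5% + 0.6299 × 10.0% = 10.7990%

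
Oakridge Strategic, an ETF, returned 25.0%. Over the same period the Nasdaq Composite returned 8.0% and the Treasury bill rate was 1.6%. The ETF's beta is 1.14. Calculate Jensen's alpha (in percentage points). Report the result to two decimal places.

CAPM expected return = Rf + β(Rm − Rf) = 1.6% + 1.14 × (8.0% − 1.6%) = 1.6 + 1.14 × 6.40 = 8.8960%
Jensen's α = Rp − E[R] = 25.0% − 8.8960% = 16.1040

16.10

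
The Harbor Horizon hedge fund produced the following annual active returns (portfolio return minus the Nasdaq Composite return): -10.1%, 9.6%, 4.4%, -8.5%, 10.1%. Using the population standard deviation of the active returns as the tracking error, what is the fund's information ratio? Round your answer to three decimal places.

Mean return r̄ = 5.50 / 5 = 1.1000%
Σ(r − r̄)² = 381.7400; population σ = √(381.7400/5) = 8.7377%
IR = r̄ / tracking error = 1.1000 / 8.7377 = 0.1259

0.126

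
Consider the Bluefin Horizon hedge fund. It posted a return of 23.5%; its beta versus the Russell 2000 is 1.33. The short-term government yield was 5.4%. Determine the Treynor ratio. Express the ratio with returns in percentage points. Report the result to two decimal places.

13.61

Treynor = (Rp − Rf) / β = (23.5% − 5.4%) / 1.33 = 18.10 / 1.33 = 13.6090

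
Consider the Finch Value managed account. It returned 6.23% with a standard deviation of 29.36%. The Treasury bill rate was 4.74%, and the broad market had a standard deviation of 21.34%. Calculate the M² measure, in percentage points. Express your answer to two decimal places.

5.82

Sharpe = (Rp − Rf) / σp = (6.23% − 4.74%) / 29.36% = 0.0507
M² = Rf + Sharpe × σm = 4.74% + 0.0507 × 21.34% = 5.8219%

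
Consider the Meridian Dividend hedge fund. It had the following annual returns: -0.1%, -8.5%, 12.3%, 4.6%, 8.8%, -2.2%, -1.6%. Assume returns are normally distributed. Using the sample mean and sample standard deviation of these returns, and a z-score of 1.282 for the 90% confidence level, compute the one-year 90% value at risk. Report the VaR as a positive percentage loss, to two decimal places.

7.23

Mean return μ = 13.30 / 7 = 1.9000%
Σ(r − μ)² = 304.2800; sample σ = √(304.2800/6) = 7.1213%
VaR = −(μ − z·σ) = −(1.9000 − 1.282 × 7.1213) = −(-7.2295) = 7.2295%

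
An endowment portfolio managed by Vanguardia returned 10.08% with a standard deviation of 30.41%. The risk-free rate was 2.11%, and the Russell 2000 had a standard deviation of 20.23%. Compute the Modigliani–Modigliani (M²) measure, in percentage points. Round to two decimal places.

7.41

Sharpe = (Rp − Rf) / σp = (10.08% − 2.11%) / 30.41% = 0.2621
M² = Rf + Sharpe × σm = 2.11% + 0.2621 × 20.23% = 7.4123%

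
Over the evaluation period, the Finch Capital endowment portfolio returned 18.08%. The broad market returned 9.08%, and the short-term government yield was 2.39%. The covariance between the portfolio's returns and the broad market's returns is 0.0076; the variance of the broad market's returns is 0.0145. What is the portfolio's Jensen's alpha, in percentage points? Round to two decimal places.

β = Cov / Var = 0.0076 / 0.0145 = 0.5241
E[R] = Rf + β(Rm − Rf) = 2.39% + 0.5241 × (9.08% − 2.39%) = 5.8962%
α = Rp − E[R] = 18.08% − 5.8962% = 12.1838

12.18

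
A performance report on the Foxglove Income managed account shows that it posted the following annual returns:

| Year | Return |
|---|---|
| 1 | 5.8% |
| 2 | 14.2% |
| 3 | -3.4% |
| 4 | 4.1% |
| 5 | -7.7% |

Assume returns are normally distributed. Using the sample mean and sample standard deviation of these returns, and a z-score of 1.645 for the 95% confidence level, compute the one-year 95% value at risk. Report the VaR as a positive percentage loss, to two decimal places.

11.39

Mean return r̄ = 13.00 / 5 = 2.6000%
Σ(r − r̄)² = (5.8 − 2.6000)² + (14.2 − 2.6000)² + … = 289.1400
sample σ = √(289.1400 / 4) = √72.2850 = 8.5021%
VaR = −(r̄ − z·σ) = −(2.6000 − 1.645 × 8.5021) = −(-11.3860) = 11.3860%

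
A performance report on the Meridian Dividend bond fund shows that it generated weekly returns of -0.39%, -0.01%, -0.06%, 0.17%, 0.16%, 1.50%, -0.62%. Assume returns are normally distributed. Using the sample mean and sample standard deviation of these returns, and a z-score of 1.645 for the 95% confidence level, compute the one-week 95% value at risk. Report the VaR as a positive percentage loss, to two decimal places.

1.01

r̄ = (-0.39 − 0.01 − 0.06 + 0.17 + 0.16 + 1.5 − 0.62) / 7 = 0.750 / 7 = 0.1071%
Σ(r − r̄)² = (-0.39 − 0.1071)² + (-0.01 − 0.1071)² + (-0.06 − 0.1071)² + … = 2.7643
sample σ = √(2.7643 / 6) = √0.4607 = 0.6787%
VaR = −(r̄ − z·σ) = −(0.1071 − 1.645 × 0.6787) = −(-1.0094) = 1.0094%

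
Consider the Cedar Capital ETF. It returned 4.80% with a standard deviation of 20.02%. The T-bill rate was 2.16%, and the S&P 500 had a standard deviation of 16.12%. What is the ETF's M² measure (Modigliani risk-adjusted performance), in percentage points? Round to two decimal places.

4.29

Sharpe = (Rp − Rf) / σp = (4.80% − 2.16%) / 20.02% = 0.1319
M² = Rf + Sharpe × σm = 2.16% + 0.1319 × 16.12% = 4.2862%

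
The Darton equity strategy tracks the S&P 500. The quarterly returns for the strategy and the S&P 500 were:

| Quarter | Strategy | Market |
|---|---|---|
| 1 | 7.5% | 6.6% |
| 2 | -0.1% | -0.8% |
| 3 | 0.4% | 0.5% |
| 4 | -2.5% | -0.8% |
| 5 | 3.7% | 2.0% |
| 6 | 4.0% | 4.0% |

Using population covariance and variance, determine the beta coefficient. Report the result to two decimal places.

r̄p = 2.1667%,  r̄m = 1.9167%
Cov = Σ(rp − r̄p)(rm − r̄m) / 6 = 8.3772
Var(rm) = Σ(rm − r̄m)² / 6 = 7.1747
β = Cov / Var = 8.3772 / 7.1747 = 1.1676

1.17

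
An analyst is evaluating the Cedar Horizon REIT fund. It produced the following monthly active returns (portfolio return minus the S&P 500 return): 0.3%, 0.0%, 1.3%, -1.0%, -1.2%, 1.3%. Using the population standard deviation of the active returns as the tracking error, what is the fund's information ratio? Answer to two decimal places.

0.12

μ = (0.3 + 0 + 1.3 − 1 − 1.2 + 1.3) / 6 = 0.70 / 6 = 0.1167%
Σ(r − μ)² = (0.3 − 0.1167)² + (0 − 0.1167)² + (1.3 − 0.1167)² + … = 5.8283
σ = √[5.8283 / 6] = 0.9856%
IR = μ / tracking error = 0.1167 / 0.9856 = 0.1184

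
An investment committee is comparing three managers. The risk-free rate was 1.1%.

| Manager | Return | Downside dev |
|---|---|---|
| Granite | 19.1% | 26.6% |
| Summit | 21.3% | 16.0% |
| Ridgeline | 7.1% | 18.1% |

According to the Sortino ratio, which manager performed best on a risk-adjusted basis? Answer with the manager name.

Summit

Granite: Sortino ratio = (19.1% − 1.1%) / 26.6% = 0.677
Summit: Sortino ratio = (21.3% − 1.1%) / 16.0% = 1.263
Ridgeline: Sortino ratio = (7.1% − 1.1%) / 18.1% = 0.331
Highest: Summit (1.263).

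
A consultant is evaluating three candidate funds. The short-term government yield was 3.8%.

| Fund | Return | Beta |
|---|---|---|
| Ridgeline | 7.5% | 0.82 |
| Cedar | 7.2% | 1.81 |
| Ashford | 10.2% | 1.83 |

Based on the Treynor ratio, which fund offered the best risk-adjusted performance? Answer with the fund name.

Ridgeline

Ridgeline: Treynor = (7.5% − 3.8%) / 0.82 = 4.512
Cedar: Treynor = (7.2% − 3.8%) / 1.81 = 1.878
Ashford: Treynor = (10.2% − 3.8%) / 1.83 = 3.497
Highest: Ridgeline (4.512).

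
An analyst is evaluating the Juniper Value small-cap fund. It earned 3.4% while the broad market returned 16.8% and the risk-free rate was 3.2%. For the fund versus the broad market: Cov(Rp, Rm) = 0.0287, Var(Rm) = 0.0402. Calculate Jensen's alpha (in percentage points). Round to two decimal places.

β = Cov / Var = 0.0287 / 0.0402 = 0.7139
E[R] = Rf + β(Rm − Rf) = 3.2% + 0.7139 × (16.8% − 3.2%) = 12.9090%
α = Rp − E[R] = 3.4% − 12.9090% = -9.5090

-9.51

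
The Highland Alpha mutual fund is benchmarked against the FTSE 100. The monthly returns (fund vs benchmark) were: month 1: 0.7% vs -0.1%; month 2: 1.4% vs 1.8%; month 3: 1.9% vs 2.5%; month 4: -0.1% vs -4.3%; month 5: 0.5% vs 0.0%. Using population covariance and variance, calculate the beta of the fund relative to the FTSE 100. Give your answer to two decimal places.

r̄p = 0.8800%,  r̄m = -0.0200%
Cov = Σ(rp − r̄p)(rm − r̄m) / 5 = 1.5436
Var(rm) = Σ(rm − r̄m)² / 5 = 5.5976
β = Cov / Var = 1.5436 / 5.5976 = 0.2758

0.28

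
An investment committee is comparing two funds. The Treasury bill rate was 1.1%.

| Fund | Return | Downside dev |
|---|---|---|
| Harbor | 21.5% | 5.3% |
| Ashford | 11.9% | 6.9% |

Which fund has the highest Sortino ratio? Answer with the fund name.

Harbor

Harbor: Sortino ratio = (21.5% − 1.1%) / 5.3% = 3.849
Ashford: Sortino ratio = (11.9% − 1.1%) / 6.9% = 1.565
Highest: Harbor (3.849).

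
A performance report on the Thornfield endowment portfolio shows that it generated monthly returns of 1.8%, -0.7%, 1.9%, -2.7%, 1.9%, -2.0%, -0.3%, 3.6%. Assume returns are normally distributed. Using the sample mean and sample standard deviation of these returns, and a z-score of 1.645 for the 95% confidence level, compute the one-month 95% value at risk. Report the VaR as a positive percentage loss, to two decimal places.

3.18

r̄ = (1.8 − 0.7 + 1.9 − 2.7 + 1.9 − 2 − 0.3 + 3.6) / 8 = 3.50 / 8 = 0.4375%
Σ(r − r̄)² = (1.8 − 0.4375)² + (-0.7 − 0.4375)² + … = 33.7588
sample σ = √(33.7588 / 7) = √4.8227 = 2.1961%
VaR = −(r̄ − z·σ) = −(0.4375 − 1.645 × 2.1961) = −(-3.1751) = 3.1751%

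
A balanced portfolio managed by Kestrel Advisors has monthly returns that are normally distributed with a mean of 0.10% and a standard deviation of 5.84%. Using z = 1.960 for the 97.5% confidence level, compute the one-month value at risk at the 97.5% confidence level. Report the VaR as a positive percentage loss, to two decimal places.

VaR (as % loss) = −(μ − z·σ) = −(0.10% − 1.960 × 5.84%) = −(-11.3464%) = 11.3464%

11.35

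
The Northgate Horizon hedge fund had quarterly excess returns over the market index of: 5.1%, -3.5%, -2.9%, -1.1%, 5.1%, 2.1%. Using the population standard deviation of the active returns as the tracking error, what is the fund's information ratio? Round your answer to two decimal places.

0.23

μ = (5.1 − 3.5 − 2.9 − 1.1 + 5.1 + 2.1) / 6 = 0.8000%
Population std dev = √[74.4600 / 6] = 3.5228%
IR = μ / tracking error = 0.8000 / 3.5228 = 0.2271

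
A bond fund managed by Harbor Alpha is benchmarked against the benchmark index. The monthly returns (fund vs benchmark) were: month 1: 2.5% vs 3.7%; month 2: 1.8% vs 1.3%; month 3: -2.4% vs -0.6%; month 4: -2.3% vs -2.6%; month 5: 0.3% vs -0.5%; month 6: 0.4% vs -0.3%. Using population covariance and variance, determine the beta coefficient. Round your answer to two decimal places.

0.82

r̄p = 0.0500%,  r̄m = 0.1667%
Cov = Σ(rp − r̄p)(rm − r̄m) / 6 = 3.1150
Var(rm) = Σ(rm − r̄m)² / 6 = 3.7789
β = Cov / Var = 3.1150 / 3.7789 = 0.8243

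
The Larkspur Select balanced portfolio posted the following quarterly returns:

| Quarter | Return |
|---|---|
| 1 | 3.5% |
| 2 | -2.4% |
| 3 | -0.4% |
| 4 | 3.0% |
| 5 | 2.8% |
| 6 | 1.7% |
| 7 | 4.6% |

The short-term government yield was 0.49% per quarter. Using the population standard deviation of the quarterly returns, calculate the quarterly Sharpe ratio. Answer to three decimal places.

0.593

r̄ = (3.5 − 2.4 − 0.4 + 3 + 2.8 + 1.7 + 4.6) / 7 = 12.80 / 7 = 1.8286%
Σ(r − r̄)² = (3.5 − 1.8286)² + (-2.4 − 1.8286)² + (-0.4 − 1.8286)² + … = 35.6543
population σ = √(35.6543 / 7) = √5.0935 = 2.2569%
Sharpe = (r̄ − rf) / σ = (1.8286 − 0.49) / 2.2569 = 1.3386 / 2.2569 = 0.5931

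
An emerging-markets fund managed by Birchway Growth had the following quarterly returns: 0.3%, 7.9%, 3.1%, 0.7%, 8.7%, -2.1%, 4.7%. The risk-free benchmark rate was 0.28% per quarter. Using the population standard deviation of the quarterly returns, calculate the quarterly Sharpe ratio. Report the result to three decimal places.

0.818

Mean return r̄ = 23.30 / 7 = 3.3286%
Population σ = √[Σ(r − r̄)² / 7] = √[97.2343 / 7] = √13.8906 = 3.7270%
Sharpe = (r̄ − rf) / σ = (3.3286 − 0.28) / 3.7270 = 3.0486 / 3.7270 = 0.8180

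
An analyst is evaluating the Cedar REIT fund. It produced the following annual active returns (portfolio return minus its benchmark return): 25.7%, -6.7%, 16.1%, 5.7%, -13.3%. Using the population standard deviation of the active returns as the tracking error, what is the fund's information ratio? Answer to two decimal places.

0.38

μ = (25.7 − 6.7 + 16.1 + 5.7 − 13.3) / 5 = 27.50 / 5 = 5.5000%
Σ(r − μ)² = 1022.7200; population σ = √(1022.7200/5) = 14.3019%
IR = μ / tracking error = 5.5000 / 14.3019 = 0.3846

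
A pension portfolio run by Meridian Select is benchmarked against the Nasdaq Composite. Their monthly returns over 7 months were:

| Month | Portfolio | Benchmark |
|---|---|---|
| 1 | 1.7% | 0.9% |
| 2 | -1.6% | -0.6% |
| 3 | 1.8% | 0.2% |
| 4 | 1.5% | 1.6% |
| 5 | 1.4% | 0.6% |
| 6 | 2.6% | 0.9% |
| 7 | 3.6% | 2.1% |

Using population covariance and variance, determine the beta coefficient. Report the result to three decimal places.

1.494

r̄p = 1.5714%,  r̄m = 0.8143%
Cov = Σ(rp − r̄p)(rm − r̄m) / 7 = 1.0047
Var(rm) = Σ(rm − r̄m)² / 7 = 0.6727
β = Cov / Var = 1.0047 / 0.6727 = 1.4935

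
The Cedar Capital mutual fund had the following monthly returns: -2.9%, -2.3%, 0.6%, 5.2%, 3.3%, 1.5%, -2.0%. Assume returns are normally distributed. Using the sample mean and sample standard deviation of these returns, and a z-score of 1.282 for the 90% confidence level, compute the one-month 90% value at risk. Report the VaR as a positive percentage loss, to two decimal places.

r̄ = (-2.9 − 2.3 + 0.6 + 5.2 + 3.3 + 1.5 − 2) / 7 = 3.40 / 7 = 0.4857%
Sample σ = √[Σ(r − r̄)² / 6] = √[56.5886 / 6] = √9.4314 = 3.0711%
VaR = −(r̄ − z·σ) = −(0.4857 − 1.282 × 3.0711) = −(-3.4515) = 3.4515%

3.45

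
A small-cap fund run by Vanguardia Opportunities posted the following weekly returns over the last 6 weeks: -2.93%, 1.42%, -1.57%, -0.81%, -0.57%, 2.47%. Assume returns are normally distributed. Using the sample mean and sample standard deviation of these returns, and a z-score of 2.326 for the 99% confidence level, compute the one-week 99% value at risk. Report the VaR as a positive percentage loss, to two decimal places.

Mean return r̄ = -1.990 / 6 = -0.3317%
Σ(r − r̄)² = 19.4881; sample σ = √(19.4881/5) = 1.9742%
VaR = −(r̄ − z·σ) = −(-0.3317 − 2.326 × 1.9742) = −(-4.9237) = 4.9237%

4.92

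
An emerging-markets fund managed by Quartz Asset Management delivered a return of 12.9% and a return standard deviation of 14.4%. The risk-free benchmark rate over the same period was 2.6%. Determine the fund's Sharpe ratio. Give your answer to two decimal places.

0.72

Sharpe = (Rp − Rf) / σp = (12.9% − 2.6%) / 14.4% = 10.30% / 14.4% = 0.7153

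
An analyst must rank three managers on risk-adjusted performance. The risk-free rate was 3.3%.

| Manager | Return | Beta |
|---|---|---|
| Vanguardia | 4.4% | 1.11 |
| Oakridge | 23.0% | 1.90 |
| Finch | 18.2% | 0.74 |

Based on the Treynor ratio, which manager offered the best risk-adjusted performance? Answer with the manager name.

Vanguardia: Treynor = (4.4% − 3.3%) / 1.11 = 0.991
Oakridge: Treynor = (23.0% − 3.3%) / 1.90 = 10.368
Finch: Treynor = (18.2% − 3.3%) / 0.74 = 20.135
Highest: Finch (20.135).

Finch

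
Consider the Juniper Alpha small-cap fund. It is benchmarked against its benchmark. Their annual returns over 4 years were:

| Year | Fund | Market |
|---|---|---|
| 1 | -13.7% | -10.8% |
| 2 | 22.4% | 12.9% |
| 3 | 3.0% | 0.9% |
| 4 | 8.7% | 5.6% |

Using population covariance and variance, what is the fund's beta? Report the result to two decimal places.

1.50

r̄p = 5.1000%,  r̄m = 2.1500%
Cov = Σ(rp − r̄p)(rm − r̄m) / 4 = 111.1200
Var(rm) = Σ(rm − r̄m)² / 4 = 74.1825
β = Cov / Var = 111.1200 / 74.1825 = 1.4979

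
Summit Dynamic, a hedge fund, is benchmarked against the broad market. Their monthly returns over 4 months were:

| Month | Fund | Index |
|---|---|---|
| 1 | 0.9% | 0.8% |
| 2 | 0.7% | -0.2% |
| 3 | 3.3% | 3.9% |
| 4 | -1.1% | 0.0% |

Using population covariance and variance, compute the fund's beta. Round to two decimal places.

r̄p = 0.9500%,  r̄m = 1.1250%
Cov = Σ(rp − r̄p)(rm − r̄m) / 4 = 2.2938
Var(rm) = Σ(rm − r̄m)² / 4 = 2.7069
β = Cov / Var = 2.2938 / 2.7069 = 0.8474

0.85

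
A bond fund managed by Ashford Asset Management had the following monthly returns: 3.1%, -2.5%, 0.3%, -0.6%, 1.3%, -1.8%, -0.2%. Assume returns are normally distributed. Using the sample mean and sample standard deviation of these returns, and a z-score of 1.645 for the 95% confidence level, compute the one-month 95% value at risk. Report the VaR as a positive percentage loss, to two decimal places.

3.15

r̄ = (3.1 − 2.5 + 0.3 − 0.6 + 1.3 − 1.8 − 0.2) / 7 = -0.40 / 7 = -0.0571%
Σ(r − r̄)² = 21.2571; sample σ = √(21.2571/6) = 1.8822%
VaR = −(r̄ − z·σ) = −(-0.0571 − 1.645 × 1.8822) = −(-3.1533) = 3.1533%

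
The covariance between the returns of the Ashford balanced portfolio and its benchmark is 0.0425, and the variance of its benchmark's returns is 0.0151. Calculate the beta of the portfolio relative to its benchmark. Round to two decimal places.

2.81

β = Cov(Rp, Rm) / Var(Rm) = 0.0425 / 0.0151 = 2.8146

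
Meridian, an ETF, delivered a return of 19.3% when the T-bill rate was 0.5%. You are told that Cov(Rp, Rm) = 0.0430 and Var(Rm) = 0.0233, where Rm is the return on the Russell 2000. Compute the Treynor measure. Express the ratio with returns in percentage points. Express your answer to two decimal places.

10.19

β = Cov / Var = 0.0430 / 0.0233 = 1.8455
Treynor = (Rp − Rf) / β = (19.3% − 0.5%) / 1.8455 = 18.80 / 1.8455 = 10.1869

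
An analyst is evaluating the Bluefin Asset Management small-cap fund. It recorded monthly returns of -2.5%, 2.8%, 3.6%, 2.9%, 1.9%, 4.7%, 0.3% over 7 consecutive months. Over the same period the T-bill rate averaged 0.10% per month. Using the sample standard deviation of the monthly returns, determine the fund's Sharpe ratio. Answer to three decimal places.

r̄ = (-2.5 + 2.8 + 3.6 + 2.9 + 1.9 + 4.7 + 0.3) / 7 = 1.9571%
Sample std dev = √[34.4371 / 6] = 2.3957%
Sharpe = (r̄ − rf) / σ = (1.9571 − 0.1) / 2.3957 = 1.8571 / 2.3957 = 0.7752

0.775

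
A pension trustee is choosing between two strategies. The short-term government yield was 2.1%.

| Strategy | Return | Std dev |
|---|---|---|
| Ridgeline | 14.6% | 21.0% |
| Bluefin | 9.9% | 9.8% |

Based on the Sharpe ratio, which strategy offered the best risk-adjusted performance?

Ridgeline: Sharpe ratio = (14.6% − 2.1%) / 21.0% = 0.595
Bluefin: Sharpe ratio = (9.9% − 2.1%) / 9.8% = 0.796
Highest: Bluefin (0.796).

Bluefin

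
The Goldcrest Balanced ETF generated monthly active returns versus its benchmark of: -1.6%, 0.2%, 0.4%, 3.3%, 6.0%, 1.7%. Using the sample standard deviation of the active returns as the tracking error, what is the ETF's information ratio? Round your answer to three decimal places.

r̄ = (-1.6 + 0.2 + 0.4 + 3.3 + 6 + 1.7) / 6 = 10.00 / 6 = 1.6667%
Σ(r − r̄)² = 35.8733; sample σ = √(35.8733/5) = 2.6786%
IR = r̄ / tracking error = 1.6667 / 2.6786 = 0.6222

0.622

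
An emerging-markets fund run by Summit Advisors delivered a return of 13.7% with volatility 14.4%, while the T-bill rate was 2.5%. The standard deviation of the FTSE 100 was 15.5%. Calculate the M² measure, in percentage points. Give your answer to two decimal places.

14.56

Sharpe = (Rp − Rf) / σp = (13.7% − 2.5%) / 14.4% = 0.7778
M² = Rf + Sharpe × σm = 2.5% + 0.7778 × 15.5% = 14.5559%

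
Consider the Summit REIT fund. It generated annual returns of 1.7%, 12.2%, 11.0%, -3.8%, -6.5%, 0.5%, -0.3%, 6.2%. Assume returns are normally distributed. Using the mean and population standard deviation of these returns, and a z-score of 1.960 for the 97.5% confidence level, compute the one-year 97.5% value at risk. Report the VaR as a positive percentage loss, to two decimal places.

9.64

r̄ = (1.7 + 12.2 + 11 − 3.8 − 6.5 + 0.5 − 0.3 + 6.2) / 8 = 2.6250%
Σ(r − r̄)² = (1.7 − 2.6250)² + (12.2 − 2.6250)² + … = 313.0750
population σ = √(313.0750 / 8) = √39.1344 = 6.2557%
VaR = −(r̄ − z·σ) = −(2.6250 − 1.960 × 6.2557) = −(-9.6362) = 9.6362%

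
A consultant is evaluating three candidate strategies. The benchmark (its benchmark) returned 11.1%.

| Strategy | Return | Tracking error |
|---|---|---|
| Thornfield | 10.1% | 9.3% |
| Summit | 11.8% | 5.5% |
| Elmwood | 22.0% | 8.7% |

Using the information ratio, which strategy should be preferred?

Elmwood

Thornfield: IR = (10.1% − 11.1%) / 9.3% = -0.108
Summit: IR = (11.8% − 11.1%) / 5.5% = 0.127
Elmwood: IR = (22.0% − 11.1%) / 8.7% = 1.253
Highest: Elmwood (1.253).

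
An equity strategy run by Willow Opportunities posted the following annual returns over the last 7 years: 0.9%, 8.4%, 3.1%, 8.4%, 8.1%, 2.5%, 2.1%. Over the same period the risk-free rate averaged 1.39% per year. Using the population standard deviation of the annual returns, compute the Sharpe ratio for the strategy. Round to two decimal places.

r̄ = (0.9 + 8.4 + 3.1 + 8.4 + 8.1 + 2.5 + 2.1) / 7 = 4.7857%
Population σ = √[Σ(r − r̄)² / 7] = √[67.4886 / 7] = √9.6412 = 3.1050%
Sharpe = (r̄ − rf) / σ = (4.7857 − 1.39) / 3.1050 = 3.3957 / 3.1050 = 1.0936

1.09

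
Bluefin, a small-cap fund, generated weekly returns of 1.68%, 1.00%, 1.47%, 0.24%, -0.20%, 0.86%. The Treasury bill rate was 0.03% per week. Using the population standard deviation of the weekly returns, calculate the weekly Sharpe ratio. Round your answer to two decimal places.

1.24

μ = (1.68 + 1 + 1.47 + 0.24 − 0.2 + 0.86) / 6 = 0.8417%
Population std dev = √[2.5701 / 6] = 0.6545%
Sharpe = (μ − rf) / σ = (0.8417 − 0.03) / 0.6545 = 0.8117 / 0.6545 = 1.2402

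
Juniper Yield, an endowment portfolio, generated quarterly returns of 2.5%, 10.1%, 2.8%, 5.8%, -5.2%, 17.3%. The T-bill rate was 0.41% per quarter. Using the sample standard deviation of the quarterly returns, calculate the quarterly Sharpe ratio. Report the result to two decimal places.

0.67

μ = (2.5 + 10.1 + 2.8 + 5.8 − 5.2 + 17.3) / 6 = 5.5500%
Σ(r − μ)² = (2.5 − 5.5500)² + (10.1 − 5.5500)² + (2.8 − 5.5500)² + … = 291.2550
σ = √[291.2550 / 5] = 7.6322%
Sharpe = (μ − rf) / σ = (5.5500 − 0.41) / 7.6322 = 5.1400 / 7.6322 = 0.6735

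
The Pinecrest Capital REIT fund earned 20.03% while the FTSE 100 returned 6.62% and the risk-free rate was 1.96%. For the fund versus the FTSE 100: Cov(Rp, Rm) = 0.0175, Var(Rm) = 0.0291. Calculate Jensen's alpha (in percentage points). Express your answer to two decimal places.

15.27

β = Cov / Var = 0.0175 / 0.0291 = 0.6014
E[R] = Rf + β(Rm − Rf) = 1.96% + 0.6014 × (6.62% − 1.96%) = 4.7625%
α = Rp − E[R] = 20.03% − 4.7625% = 15.2675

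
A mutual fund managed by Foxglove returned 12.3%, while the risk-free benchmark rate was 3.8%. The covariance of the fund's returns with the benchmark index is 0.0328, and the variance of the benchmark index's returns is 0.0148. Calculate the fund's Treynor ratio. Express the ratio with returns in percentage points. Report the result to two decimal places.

3.84

β = Cov / Var = 0.0328 / 0.0148 = 2.2162
Treynor = (Rp − Rf) / β = (12.3% − 3.8%) / 2.2162 = 8.50 / 2.2162 = 3.8354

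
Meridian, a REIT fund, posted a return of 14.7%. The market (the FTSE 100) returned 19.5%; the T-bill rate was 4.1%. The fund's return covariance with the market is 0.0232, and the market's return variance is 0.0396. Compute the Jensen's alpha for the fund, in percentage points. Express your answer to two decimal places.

1.58

β = Cov / Var = 0.0232 / 0.0396 = 0.5859
E[R] = Rf + β(Rm − Rf) = 4.1% + 0.5859 × (19.5% − 4.1%) = 13.1229%
α = Rp − E[R] = 14.7% − 13.1229% = 1.5771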